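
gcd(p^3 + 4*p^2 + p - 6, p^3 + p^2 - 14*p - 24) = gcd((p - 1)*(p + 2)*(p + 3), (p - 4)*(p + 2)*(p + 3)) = p^2 + 5*p + 6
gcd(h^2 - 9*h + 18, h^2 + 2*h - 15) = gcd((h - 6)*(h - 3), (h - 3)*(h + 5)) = h - 3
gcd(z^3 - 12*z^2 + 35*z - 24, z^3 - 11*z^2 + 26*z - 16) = z^2 - 9*z + 8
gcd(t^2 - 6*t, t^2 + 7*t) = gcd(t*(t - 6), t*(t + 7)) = t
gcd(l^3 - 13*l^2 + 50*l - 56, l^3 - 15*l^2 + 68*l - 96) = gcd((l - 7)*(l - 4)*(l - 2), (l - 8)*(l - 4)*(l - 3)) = l - 4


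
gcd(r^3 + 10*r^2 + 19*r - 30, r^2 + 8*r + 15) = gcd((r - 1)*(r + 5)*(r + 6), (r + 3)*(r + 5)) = r + 5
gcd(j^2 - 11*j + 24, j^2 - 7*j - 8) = j - 8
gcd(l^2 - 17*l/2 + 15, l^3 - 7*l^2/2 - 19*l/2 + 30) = l - 5/2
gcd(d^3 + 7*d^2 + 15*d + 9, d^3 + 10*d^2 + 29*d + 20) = d + 1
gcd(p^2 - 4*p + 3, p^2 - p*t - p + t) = p - 1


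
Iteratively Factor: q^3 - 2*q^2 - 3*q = (q - 3)*(q^2 + q) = q*(q - 3)*(q + 1)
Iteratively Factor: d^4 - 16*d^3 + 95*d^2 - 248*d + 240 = (d - 5)*(d^3 - 11*d^2 + 40*d - 48) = (d - 5)*(d - 4)*(d^2 - 7*d + 12) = (d - 5)*(d - 4)^2*(d - 3)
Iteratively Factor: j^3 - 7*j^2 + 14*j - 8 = (j - 4)*(j^2 - 3*j + 2) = (j - 4)*(j - 2)*(j - 1)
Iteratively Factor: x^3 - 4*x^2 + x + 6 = (x + 1)*(x^2 - 5*x + 6) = (x - 3)*(x + 1)*(x - 2)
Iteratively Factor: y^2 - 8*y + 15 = (y - 5)*(y - 3)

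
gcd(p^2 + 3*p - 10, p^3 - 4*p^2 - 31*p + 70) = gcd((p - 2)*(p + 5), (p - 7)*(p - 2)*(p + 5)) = p^2 + 3*p - 10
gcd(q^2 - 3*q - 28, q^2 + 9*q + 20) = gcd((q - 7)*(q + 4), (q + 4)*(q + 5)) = q + 4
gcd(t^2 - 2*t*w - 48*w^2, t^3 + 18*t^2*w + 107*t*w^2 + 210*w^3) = t + 6*w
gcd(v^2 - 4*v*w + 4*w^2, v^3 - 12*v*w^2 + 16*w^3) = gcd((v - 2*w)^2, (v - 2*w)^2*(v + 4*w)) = v^2 - 4*v*w + 4*w^2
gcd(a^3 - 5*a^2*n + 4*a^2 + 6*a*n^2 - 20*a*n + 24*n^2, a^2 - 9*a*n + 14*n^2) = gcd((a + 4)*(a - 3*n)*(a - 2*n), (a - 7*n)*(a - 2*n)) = a - 2*n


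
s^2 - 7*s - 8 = (s - 8)*(s + 1)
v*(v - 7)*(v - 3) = v^3 - 10*v^2 + 21*v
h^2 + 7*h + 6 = (h + 1)*(h + 6)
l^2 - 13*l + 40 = (l - 8)*(l - 5)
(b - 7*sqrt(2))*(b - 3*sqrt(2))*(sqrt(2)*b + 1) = sqrt(2)*b^3 - 19*b^2 + 32*sqrt(2)*b + 42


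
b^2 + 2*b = b*(b + 2)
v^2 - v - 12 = (v - 4)*(v + 3)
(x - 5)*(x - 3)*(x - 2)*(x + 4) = x^4 - 6*x^3 - 9*x^2 + 94*x - 120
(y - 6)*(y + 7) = y^2 + y - 42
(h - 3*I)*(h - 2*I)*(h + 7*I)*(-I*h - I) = -I*h^4 + 2*h^3 - I*h^3 + 2*h^2 - 29*I*h^2 - 42*h - 29*I*h - 42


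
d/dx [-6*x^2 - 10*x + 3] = -12*x - 10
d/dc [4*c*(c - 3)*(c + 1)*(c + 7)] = 16*c^3 + 60*c^2 - 136*c - 84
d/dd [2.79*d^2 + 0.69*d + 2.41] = 5.58*d + 0.69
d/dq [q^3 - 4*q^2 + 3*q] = 3*q^2 - 8*q + 3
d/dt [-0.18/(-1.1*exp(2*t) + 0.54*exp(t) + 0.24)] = (0.0972 - 0.396*exp(t))*exp(t)/(-1.1*exp(2*t) + 0.54*exp(t) + 0.24)^2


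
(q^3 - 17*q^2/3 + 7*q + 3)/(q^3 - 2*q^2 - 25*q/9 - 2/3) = 3*(q - 3)/(3*q + 2)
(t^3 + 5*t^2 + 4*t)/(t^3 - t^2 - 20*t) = (t + 1)/(t - 5)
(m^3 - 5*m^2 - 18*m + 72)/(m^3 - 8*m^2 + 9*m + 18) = (m + 4)/(m + 1)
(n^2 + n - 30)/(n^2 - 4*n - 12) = (-n^2 - n + 30)/(-n^2 + 4*n + 12)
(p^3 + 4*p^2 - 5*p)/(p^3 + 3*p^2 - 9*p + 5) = p/(p - 1)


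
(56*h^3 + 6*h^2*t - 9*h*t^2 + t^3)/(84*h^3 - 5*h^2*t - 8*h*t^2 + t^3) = (2*h + t)/(3*h + t)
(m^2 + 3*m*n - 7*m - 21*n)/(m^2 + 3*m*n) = (m - 7)/m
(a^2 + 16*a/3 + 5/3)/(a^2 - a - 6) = (a^2 + 16*a/3 + 5/3)/(a^2 - a - 6)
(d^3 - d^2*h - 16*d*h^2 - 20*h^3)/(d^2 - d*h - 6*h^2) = (d^2 - 3*d*h - 10*h^2)/(d - 3*h)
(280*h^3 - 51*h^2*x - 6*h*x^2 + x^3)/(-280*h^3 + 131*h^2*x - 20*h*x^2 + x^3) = (7*h + x)/(-7*h + x)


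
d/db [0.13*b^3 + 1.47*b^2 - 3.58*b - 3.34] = 0.39*b^2 + 2.94*b - 3.58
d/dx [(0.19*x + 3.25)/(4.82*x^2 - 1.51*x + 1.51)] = (-0.9158*x^2 - 31.33*x + 5.1944)/(23.2324*x^4 - 14.5564*x^3 + 16.8365*x^2 - 4.5602*x + 2.2801)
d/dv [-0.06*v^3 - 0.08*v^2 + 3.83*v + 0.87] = -0.18*v^2 - 0.16*v + 3.83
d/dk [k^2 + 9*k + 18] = 2*k + 9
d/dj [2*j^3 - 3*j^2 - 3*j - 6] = 6*j^2 - 6*j - 3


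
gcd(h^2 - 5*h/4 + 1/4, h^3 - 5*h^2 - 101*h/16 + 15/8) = h - 1/4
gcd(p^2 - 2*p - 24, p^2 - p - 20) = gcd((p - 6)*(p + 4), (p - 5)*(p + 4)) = p + 4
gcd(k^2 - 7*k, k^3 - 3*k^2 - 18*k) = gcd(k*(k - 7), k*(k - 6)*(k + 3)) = k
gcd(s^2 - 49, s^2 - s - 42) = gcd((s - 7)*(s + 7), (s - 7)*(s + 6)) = s - 7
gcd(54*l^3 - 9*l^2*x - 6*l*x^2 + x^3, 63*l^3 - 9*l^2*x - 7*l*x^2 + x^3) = -9*l^2 + x^2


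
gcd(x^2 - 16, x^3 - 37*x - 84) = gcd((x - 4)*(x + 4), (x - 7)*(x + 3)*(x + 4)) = x + 4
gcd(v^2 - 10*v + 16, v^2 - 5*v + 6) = v - 2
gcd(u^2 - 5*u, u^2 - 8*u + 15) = u - 5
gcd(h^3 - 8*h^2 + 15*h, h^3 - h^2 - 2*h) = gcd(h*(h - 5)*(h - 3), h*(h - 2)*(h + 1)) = h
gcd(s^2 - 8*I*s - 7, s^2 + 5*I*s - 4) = 1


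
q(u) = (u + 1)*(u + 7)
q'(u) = 2*u + 8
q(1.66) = 23.04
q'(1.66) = 11.32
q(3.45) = 46.50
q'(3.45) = 14.90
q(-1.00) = 0.00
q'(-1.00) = 6.00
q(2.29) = 30.56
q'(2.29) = 12.58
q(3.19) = 42.70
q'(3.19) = 14.38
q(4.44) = 62.23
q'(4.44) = 16.88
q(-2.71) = -7.34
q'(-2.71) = 2.58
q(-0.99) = 0.06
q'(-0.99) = 6.02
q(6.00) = 91.00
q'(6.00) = 20.00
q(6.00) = 91.00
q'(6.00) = 20.00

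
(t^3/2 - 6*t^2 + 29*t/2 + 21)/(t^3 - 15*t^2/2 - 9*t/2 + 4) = (t^2 - 13*t + 42)/(2*t^2 - 17*t + 8)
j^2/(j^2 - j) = j/(j - 1)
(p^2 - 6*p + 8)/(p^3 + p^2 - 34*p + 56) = 1/(p + 7)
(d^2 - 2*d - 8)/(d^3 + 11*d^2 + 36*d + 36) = (d - 4)/(d^2 + 9*d + 18)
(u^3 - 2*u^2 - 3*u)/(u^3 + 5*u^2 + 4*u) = (u - 3)/(u + 4)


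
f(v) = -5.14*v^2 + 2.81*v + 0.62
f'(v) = 2.81 - 10.28*v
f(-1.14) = -9.26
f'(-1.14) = 14.53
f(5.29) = -128.35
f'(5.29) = -51.57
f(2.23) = -18.67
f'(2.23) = -20.11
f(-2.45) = -37.12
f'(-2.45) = 28.00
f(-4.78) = -130.25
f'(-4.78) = 51.95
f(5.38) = -133.04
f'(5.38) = -52.50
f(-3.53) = -73.35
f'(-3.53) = 39.10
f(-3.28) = -63.89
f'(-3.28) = 36.53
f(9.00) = -390.43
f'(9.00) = -89.71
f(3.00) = -37.21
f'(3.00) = -28.03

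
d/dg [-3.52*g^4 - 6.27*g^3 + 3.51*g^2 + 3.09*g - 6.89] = -14.08*g^3 - 18.81*g^2 + 7.02*g + 3.09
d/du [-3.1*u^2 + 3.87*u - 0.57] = 3.87 - 6.2*u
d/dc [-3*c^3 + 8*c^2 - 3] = c*(16 - 9*c)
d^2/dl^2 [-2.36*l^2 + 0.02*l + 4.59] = -4.72000000000000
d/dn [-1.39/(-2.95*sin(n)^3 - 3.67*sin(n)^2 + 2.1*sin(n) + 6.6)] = (-12.3015*sin(n)^2 - 10.2026*sin(n) + 2.919)*cos(n)/(2.95*sin(n)^3 + 3.67*sin(n)^2 - 2.1*sin(n) - 6.6)^2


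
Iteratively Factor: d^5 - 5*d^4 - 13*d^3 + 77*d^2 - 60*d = (d + 4)*(d^4 - 9*d^3 + 23*d^2 - 15*d) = (d - 1)*(d + 4)*(d^3 - 8*d^2 + 15*d) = (d - 3)*(d - 1)*(d + 4)*(d^2 - 5*d) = d*(d - 3)*(d - 1)*(d + 4)*(d - 5)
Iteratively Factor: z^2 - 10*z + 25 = (z - 5)*(z - 5)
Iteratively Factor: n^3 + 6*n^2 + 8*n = (n + 4)*(n^2 + 2*n) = (n + 2)*(n + 4)*(n)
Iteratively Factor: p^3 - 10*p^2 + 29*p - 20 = (p - 1)*(p^2 - 9*p + 20) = (p - 4)*(p - 1)*(p - 5)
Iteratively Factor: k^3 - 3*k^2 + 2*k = (k)*(k^2 - 3*k + 2) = k*(k - 1)*(k - 2)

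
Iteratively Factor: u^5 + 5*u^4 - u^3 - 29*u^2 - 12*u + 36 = (u - 2)*(u^4 + 7*u^3 + 13*u^2 - 3*u - 18) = (u - 2)*(u - 1)*(u^3 + 8*u^2 + 21*u + 18) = (u - 2)*(u - 1)*(u + 2)*(u^2 + 6*u + 9) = (u - 2)*(u - 1)*(u + 2)*(u + 3)*(u + 3)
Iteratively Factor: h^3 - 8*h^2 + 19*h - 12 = (h - 4)*(h^2 - 4*h + 3) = (h - 4)*(h - 1)*(h - 3)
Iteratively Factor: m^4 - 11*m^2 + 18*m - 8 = (m + 4)*(m^3 - 4*m^2 + 5*m - 2) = (m - 1)*(m + 4)*(m^2 - 3*m + 2) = (m - 1)^2*(m + 4)*(m - 2)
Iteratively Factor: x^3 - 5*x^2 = (x)*(x^2 - 5*x) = x*(x - 5)*(x)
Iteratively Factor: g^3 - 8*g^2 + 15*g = (g - 3)*(g^2 - 5*g) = g*(g - 3)*(g - 5)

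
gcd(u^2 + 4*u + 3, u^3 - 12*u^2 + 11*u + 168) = u + 3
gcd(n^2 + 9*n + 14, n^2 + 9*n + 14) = n^2 + 9*n + 14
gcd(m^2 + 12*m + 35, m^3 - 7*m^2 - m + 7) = 1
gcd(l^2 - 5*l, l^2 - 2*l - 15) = l - 5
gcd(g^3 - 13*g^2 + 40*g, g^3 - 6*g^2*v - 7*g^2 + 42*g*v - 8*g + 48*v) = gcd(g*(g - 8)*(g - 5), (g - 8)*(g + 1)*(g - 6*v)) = g - 8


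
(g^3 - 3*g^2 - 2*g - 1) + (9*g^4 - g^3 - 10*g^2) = 9*g^4 - 13*g^2 - 2*g - 1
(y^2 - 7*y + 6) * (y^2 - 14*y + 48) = y^4 - 21*y^3 + 152*y^2 - 420*y + 288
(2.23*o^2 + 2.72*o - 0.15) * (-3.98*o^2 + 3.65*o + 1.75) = -8.8754*o^4 - 2.6861*o^3 + 14.4275*o^2 + 4.2125*o - 0.2625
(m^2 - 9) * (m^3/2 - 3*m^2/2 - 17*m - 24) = m^5/2 - 3*m^4/2 - 43*m^3/2 - 21*m^2/2 + 153*m + 216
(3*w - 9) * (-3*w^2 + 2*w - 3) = -9*w^3 + 33*w^2 - 27*w + 27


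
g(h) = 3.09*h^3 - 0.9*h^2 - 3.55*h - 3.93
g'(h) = 9.27*h^2 - 1.8*h - 3.55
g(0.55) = -5.64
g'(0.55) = -1.74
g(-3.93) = -191.44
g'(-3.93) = 146.70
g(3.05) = 64.54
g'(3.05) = 77.19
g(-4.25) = -242.30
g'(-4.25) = 171.54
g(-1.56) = -12.31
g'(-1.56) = 21.82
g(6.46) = 768.60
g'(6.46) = 371.67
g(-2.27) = -36.65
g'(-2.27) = 48.30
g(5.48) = 458.10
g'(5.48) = 264.97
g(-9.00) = -2297.49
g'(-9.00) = 763.52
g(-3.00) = -84.81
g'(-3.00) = 85.28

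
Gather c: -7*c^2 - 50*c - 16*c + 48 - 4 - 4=-7*c^2 - 66*c + 40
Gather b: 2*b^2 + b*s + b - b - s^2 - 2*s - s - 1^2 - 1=2*b^2 + b*s - s^2 - 3*s - 2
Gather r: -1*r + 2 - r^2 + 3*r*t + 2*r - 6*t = -r^2 + r*(3*t + 1) - 6*t + 2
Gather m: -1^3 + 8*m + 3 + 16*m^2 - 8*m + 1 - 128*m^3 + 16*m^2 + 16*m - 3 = -128*m^3 + 32*m^2 + 16*m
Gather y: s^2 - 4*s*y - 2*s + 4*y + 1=s^2 - 2*s + y*(4 - 4*s) + 1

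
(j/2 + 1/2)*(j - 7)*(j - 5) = j^3/2 - 11*j^2/2 + 23*j/2 + 35/2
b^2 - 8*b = b*(b - 8)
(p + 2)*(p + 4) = p^2 + 6*p + 8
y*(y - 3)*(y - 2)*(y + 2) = y^4 - 3*y^3 - 4*y^2 + 12*y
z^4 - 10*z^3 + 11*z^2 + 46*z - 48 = (z - 8)*(z - 3)*(z - 1)*(z + 2)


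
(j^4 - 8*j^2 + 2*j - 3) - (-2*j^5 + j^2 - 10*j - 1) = 2*j^5 + j^4 - 9*j^2 + 12*j - 2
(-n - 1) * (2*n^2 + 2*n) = -2*n^3 - 4*n^2 - 2*n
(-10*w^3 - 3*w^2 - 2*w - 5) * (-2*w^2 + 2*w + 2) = 20*w^5 - 14*w^4 - 22*w^3 - 14*w - 10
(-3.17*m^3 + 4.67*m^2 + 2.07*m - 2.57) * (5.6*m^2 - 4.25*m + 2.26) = -17.752*m^5 + 39.6245*m^4 - 15.4197*m^3 - 12.6353*m^2 + 15.6007*m - 5.8082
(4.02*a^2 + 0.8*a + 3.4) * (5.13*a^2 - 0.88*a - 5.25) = 20.6226*a^4 + 0.5664*a^3 - 4.367*a^2 - 7.192*a - 17.85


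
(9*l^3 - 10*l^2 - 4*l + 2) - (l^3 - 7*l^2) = 8*l^3 - 3*l^2 - 4*l + 2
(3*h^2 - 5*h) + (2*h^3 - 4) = 2*h^3 + 3*h^2 - 5*h - 4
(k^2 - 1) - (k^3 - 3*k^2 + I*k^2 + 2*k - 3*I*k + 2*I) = -k^3 + 4*k^2 - I*k^2 - 2*k + 3*I*k - 1 - 2*I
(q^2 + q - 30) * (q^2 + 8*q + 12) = q^4 + 9*q^3 - 10*q^2 - 228*q - 360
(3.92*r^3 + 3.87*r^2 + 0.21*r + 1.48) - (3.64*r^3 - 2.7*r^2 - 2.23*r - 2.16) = 0.28*r^3 + 6.57*r^2 + 2.44*r + 3.64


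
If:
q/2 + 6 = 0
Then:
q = -12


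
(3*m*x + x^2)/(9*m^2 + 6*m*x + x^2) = x/(3*m + x)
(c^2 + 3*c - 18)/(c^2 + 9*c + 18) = (c - 3)/(c + 3)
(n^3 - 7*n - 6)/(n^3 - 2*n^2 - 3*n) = (n + 2)/n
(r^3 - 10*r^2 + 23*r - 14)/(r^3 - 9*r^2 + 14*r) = (r - 1)/r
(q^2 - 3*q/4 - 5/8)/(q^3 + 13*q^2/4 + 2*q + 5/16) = 2*(4*q - 5)/(8*q^2 + 22*q + 5)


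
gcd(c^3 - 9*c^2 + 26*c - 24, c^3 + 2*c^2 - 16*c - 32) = c - 4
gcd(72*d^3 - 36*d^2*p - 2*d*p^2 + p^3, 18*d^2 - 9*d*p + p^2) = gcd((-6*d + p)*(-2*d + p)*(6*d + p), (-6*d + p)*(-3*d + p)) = -6*d + p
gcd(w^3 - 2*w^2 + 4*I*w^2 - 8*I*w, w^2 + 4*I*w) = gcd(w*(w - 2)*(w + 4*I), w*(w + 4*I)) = w^2 + 4*I*w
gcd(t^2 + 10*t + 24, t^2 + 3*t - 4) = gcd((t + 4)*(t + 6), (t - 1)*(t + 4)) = t + 4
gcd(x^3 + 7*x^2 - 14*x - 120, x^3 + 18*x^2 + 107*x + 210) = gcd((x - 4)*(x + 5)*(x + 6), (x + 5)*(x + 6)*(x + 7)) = x^2 + 11*x + 30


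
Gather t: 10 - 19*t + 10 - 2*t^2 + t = -2*t^2 - 18*t + 20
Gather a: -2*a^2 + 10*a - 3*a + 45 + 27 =-2*a^2 + 7*a + 72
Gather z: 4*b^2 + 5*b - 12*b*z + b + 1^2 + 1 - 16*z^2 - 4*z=4*b^2 + 6*b - 16*z^2 + z*(-12*b - 4) + 2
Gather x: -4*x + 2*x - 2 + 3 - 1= -2*x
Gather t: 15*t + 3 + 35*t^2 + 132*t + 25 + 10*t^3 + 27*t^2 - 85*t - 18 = 10*t^3 + 62*t^2 + 62*t + 10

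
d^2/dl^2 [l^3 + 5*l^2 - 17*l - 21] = 6*l + 10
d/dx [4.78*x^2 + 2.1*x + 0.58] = 9.56*x + 2.1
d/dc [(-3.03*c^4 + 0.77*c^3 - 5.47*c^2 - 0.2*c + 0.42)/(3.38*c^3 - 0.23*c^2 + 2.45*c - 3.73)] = (-10.2414*c^6 + 1.3938*c^5 - 3.959*c^4 + 50.3326*c^3 - 26.3226*c^2 + 40.9994*c - 0.283)/(11.4244*c^6 - 1.5548*c^5 + 16.6149*c^4 - 26.3418*c^3 + 7.7183*c^2 - 18.277*c + 13.9129)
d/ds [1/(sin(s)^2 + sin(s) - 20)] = -(2*sin(s) + 1)*cos(s)/(sin(s)^2 + sin(s) - 20)^2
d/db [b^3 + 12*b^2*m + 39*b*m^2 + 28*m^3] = 3*b^2 + 24*b*m + 39*m^2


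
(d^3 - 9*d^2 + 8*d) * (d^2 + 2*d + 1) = d^5 - 7*d^4 - 9*d^3 + 7*d^2 + 8*d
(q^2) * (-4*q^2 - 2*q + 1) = -4*q^4 - 2*q^3 + q^2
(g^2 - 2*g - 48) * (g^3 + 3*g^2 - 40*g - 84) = g^5 + g^4 - 94*g^3 - 148*g^2 + 2088*g + 4032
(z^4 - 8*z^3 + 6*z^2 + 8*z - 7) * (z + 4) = z^5 - 4*z^4 - 26*z^3 + 32*z^2 + 25*z - 28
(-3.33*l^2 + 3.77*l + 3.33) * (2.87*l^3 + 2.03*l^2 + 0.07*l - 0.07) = -9.5571*l^5 + 4.06*l^4 + 16.9771*l^3 + 7.2569*l^2 - 0.0308*l - 0.2331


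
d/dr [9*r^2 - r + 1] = 18*r - 1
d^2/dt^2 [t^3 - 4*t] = 6*t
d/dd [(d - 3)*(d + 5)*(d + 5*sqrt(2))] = 3*d^2 + 4*d + 10*sqrt(2)*d - 15 + 10*sqrt(2)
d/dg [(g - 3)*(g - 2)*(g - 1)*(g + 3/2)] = 4*g^3 - 27*g^2/2 + 4*g + 21/2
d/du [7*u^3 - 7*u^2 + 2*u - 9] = 21*u^2 - 14*u + 2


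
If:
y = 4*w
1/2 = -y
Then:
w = -1/8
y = -1/2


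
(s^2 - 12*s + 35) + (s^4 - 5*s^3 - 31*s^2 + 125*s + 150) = s^4 - 5*s^3 - 30*s^2 + 113*s + 185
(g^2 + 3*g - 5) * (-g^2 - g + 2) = -g^4 - 4*g^3 + 4*g^2 + 11*g - 10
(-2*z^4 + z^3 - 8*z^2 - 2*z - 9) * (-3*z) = 6*z^5 - 3*z^4 + 24*z^3 + 6*z^2 + 27*z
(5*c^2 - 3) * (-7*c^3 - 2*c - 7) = -35*c^5 + 11*c^3 - 35*c^2 + 6*c + 21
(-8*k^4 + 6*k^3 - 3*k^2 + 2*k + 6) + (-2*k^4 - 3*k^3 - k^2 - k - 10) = -10*k^4 + 3*k^3 - 4*k^2 + k - 4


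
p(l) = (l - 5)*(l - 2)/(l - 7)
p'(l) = (l - 5)/(l - 7) + (l - 2)/(l - 7) - (l - 5)*(l - 2)/(l - 7)^2 = (l^2 - 14*l + 39)/(l^2 - 14*l + 49)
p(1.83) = -0.10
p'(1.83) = 0.63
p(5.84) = -2.78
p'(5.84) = -6.43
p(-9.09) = -9.71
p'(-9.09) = 0.96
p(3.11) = 0.54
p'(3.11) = 0.34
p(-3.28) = -4.25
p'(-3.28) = 0.91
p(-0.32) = -1.69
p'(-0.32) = 0.81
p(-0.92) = -2.18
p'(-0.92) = 0.84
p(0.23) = -1.25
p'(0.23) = 0.78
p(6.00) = -4.00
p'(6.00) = -9.00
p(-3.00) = -4.00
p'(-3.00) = 0.90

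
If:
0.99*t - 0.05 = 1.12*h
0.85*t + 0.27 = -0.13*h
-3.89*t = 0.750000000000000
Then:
No Solution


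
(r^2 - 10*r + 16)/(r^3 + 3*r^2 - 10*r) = (r - 8)/(r*(r + 5))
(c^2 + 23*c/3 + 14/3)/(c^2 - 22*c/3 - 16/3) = (c + 7)/(c - 8)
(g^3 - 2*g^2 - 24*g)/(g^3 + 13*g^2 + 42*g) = (g^2 - 2*g - 24)/(g^2 + 13*g + 42)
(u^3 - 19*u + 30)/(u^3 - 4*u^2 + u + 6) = (u + 5)/(u + 1)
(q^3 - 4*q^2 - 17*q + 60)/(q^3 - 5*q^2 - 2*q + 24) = (q^2 - q - 20)/(q^2 - 2*q - 8)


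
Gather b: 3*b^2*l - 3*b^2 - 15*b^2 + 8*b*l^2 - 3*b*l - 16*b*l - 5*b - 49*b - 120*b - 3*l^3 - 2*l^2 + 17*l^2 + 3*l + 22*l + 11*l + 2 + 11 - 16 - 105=b^2*(3*l - 18) + b*(8*l^2 - 19*l - 174) - 3*l^3 + 15*l^2 + 36*l - 108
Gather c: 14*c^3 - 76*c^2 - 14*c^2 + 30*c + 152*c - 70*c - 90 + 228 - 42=14*c^3 - 90*c^2 + 112*c + 96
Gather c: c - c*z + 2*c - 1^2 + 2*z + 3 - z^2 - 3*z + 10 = c*(3 - z) - z^2 - z + 12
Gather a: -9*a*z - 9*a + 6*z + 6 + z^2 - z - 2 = a*(-9*z - 9) + z^2 + 5*z + 4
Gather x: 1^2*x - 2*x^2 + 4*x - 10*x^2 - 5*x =-12*x^2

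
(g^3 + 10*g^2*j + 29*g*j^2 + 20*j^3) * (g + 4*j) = g^4 + 14*g^3*j + 69*g^2*j^2 + 136*g*j^3 + 80*j^4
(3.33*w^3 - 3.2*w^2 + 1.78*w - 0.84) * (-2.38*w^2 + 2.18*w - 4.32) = -7.9254*w^5 + 14.8754*w^4 - 25.598*w^3 + 19.7036*w^2 - 9.5208*w + 3.6288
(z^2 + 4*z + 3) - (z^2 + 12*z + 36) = -8*z - 33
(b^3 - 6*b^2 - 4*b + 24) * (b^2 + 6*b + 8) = b^5 - 32*b^3 - 48*b^2 + 112*b + 192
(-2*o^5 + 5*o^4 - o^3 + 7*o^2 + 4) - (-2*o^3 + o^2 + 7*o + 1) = -2*o^5 + 5*o^4 + o^3 + 6*o^2 - 7*o + 3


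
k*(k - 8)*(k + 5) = k^3 - 3*k^2 - 40*k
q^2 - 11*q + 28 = (q - 7)*(q - 4)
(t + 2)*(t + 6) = t^2 + 8*t + 12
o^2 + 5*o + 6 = (o + 2)*(o + 3)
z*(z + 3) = z^2 + 3*z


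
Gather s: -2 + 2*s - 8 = 2*s - 10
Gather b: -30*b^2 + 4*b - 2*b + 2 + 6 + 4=-30*b^2 + 2*b + 12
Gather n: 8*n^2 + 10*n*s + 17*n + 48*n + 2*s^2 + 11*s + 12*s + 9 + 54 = 8*n^2 + n*(10*s + 65) + 2*s^2 + 23*s + 63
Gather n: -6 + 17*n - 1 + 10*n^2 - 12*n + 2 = 10*n^2 + 5*n - 5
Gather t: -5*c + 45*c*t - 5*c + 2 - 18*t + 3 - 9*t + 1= -10*c + t*(45*c - 27) + 6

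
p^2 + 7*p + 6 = (p + 1)*(p + 6)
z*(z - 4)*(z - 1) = z^3 - 5*z^2 + 4*z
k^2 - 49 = (k - 7)*(k + 7)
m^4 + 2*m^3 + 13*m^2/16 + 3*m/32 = m*(m + 1/4)^2*(m + 3/2)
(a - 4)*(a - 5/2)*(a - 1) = a^3 - 15*a^2/2 + 33*a/2 - 10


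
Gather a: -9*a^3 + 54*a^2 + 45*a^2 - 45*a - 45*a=-9*a^3 + 99*a^2 - 90*a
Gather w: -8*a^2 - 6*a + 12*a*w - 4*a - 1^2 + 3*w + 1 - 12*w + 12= -8*a^2 - 10*a + w*(12*a - 9) + 12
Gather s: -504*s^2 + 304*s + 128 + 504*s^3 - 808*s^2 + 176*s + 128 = 504*s^3 - 1312*s^2 + 480*s + 256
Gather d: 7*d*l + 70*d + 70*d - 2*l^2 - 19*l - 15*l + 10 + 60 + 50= d*(7*l + 140) - 2*l^2 - 34*l + 120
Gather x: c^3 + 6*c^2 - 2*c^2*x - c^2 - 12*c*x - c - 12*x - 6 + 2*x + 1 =c^3 + 5*c^2 - c + x*(-2*c^2 - 12*c - 10) - 5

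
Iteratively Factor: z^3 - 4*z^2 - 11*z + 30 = (z - 5)*(z^2 + z - 6) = (z - 5)*(z - 2)*(z + 3)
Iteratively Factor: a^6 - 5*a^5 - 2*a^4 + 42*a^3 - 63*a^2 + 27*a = (a - 1)*(a^5 - 4*a^4 - 6*a^3 + 36*a^2 - 27*a) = (a - 3)*(a - 1)*(a^4 - a^3 - 9*a^2 + 9*a) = (a - 3)^2*(a - 1)*(a^3 + 2*a^2 - 3*a) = (a - 3)^2*(a - 1)^2*(a^2 + 3*a) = a*(a - 3)^2*(a - 1)^2*(a + 3)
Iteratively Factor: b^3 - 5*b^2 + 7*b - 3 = (b - 3)*(b^2 - 2*b + 1) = (b - 3)*(b - 1)*(b - 1)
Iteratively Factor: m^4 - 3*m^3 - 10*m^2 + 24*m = (m + 3)*(m^3 - 6*m^2 + 8*m) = m*(m + 3)*(m^2 - 6*m + 8) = m*(m - 4)*(m + 3)*(m - 2)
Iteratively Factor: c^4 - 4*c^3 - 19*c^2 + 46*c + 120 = (c + 3)*(c^3 - 7*c^2 + 2*c + 40) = (c + 2)*(c + 3)*(c^2 - 9*c + 20) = (c - 4)*(c + 2)*(c + 3)*(c - 5)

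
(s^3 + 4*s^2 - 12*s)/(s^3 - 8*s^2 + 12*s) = (s + 6)/(s - 6)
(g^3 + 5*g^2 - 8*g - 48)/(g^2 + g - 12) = g + 4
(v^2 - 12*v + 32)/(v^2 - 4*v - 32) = (v - 4)/(v + 4)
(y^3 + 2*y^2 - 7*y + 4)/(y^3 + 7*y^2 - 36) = (y^3 + 2*y^2 - 7*y + 4)/(y^3 + 7*y^2 - 36)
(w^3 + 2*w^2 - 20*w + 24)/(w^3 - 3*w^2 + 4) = (w + 6)/(w + 1)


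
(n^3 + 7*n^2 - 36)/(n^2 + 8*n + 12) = (n^2 + n - 6)/(n + 2)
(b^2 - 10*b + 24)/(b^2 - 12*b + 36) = (b - 4)/(b - 6)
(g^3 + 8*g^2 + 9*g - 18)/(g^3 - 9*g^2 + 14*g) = (g^3 + 8*g^2 + 9*g - 18)/(g*(g^2 - 9*g + 14))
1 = 1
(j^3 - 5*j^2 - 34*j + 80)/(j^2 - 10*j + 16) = j + 5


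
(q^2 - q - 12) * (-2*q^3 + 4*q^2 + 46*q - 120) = -2*q^5 + 6*q^4 + 66*q^3 - 214*q^2 - 432*q + 1440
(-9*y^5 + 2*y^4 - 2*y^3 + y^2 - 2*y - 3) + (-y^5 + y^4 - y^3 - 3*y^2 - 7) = -10*y^5 + 3*y^4 - 3*y^3 - 2*y^2 - 2*y - 10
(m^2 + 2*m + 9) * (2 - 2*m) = -2*m^3 - 2*m^2 - 14*m + 18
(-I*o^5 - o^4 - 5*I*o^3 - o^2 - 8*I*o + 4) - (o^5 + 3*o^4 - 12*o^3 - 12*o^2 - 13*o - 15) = -o^5 - I*o^5 - 4*o^4 + 12*o^3 - 5*I*o^3 + 11*o^2 + 13*o - 8*I*o + 19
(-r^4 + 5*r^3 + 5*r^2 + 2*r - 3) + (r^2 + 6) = -r^4 + 5*r^3 + 6*r^2 + 2*r + 3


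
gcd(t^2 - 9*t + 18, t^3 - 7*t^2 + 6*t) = t - 6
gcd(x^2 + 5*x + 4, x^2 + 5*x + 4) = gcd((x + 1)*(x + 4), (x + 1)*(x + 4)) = x^2 + 5*x + 4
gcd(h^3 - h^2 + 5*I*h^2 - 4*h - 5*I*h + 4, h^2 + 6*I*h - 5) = h + I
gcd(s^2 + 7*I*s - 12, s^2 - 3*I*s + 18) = s + 3*I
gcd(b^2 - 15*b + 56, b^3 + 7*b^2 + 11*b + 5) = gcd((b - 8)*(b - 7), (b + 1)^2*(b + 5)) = 1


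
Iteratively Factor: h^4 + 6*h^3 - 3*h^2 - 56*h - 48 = (h + 1)*(h^3 + 5*h^2 - 8*h - 48) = (h + 1)*(h + 4)*(h^2 + h - 12) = (h + 1)*(h + 4)^2*(h - 3)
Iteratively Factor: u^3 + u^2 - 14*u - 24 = (u + 2)*(u^2 - u - 12) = (u + 2)*(u + 3)*(u - 4)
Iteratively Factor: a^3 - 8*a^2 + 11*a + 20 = (a - 5)*(a^2 - 3*a - 4) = (a - 5)*(a - 4)*(a + 1)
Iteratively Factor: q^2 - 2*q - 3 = (q - 3)*(q + 1)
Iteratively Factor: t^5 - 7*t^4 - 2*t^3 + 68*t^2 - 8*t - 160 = (t - 5)*(t^4 - 2*t^3 - 12*t^2 + 8*t + 32) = (t - 5)*(t - 2)*(t^3 - 12*t - 16) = (t - 5)*(t - 2)*(t + 2)*(t^2 - 2*t - 8) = (t - 5)*(t - 2)*(t + 2)^2*(t - 4)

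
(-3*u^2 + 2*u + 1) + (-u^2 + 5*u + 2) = -4*u^2 + 7*u + 3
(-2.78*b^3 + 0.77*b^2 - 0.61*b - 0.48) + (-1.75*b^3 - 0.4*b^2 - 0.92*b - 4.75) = -4.53*b^3 + 0.37*b^2 - 1.53*b - 5.23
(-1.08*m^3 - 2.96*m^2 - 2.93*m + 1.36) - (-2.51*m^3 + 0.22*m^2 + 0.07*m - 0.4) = 1.43*m^3 - 3.18*m^2 - 3.0*m + 1.76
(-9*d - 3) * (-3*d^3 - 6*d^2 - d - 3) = 27*d^4 + 63*d^3 + 27*d^2 + 30*d + 9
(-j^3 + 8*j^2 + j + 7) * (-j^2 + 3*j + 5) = j^5 - 11*j^4 + 18*j^3 + 36*j^2 + 26*j + 35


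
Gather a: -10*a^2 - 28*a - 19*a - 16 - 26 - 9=-10*a^2 - 47*a - 51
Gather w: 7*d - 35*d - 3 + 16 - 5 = 8 - 28*d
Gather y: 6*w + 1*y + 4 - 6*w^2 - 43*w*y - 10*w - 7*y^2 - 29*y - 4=-6*w^2 - 4*w - 7*y^2 + y*(-43*w - 28)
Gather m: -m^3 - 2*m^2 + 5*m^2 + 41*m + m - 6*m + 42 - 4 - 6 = -m^3 + 3*m^2 + 36*m + 32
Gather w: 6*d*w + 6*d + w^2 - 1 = 6*d*w + 6*d + w^2 - 1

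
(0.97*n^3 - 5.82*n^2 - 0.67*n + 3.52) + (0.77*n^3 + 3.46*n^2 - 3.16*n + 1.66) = 1.74*n^3 - 2.36*n^2 - 3.83*n + 5.18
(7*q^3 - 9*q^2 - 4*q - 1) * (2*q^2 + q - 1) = 14*q^5 - 11*q^4 - 24*q^3 + 3*q^2 + 3*q + 1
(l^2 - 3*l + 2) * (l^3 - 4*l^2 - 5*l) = l^5 - 7*l^4 + 9*l^3 + 7*l^2 - 10*l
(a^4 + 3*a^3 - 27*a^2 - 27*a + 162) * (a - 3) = a^5 - 36*a^3 + 54*a^2 + 243*a - 486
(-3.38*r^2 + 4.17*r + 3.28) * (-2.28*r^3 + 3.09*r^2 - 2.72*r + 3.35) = 7.7064*r^5 - 19.9518*r^4 + 14.6005*r^3 - 12.5302*r^2 + 5.0479*r + 10.988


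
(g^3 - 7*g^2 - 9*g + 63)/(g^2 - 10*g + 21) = g + 3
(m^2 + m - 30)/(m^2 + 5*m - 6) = (m - 5)/(m - 1)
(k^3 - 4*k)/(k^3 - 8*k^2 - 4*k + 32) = k/(k - 8)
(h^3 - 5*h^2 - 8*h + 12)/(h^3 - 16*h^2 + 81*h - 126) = (h^2 + h - 2)/(h^2 - 10*h + 21)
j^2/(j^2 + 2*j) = j/(j + 2)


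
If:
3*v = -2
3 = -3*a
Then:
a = -1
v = -2/3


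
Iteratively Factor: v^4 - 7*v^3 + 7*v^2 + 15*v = (v - 3)*(v^3 - 4*v^2 - 5*v) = (v - 5)*(v - 3)*(v^2 + v) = v*(v - 5)*(v - 3)*(v + 1)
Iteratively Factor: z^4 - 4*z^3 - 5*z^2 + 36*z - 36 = (z - 2)*(z^3 - 2*z^2 - 9*z + 18) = (z - 3)*(z - 2)*(z^2 + z - 6) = (z - 3)*(z - 2)*(z + 3)*(z - 2)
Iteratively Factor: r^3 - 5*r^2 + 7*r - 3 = (r - 1)*(r^2 - 4*r + 3) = (r - 3)*(r - 1)*(r - 1)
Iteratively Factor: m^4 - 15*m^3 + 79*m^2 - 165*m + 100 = (m - 1)*(m^3 - 14*m^2 + 65*m - 100) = (m - 4)*(m - 1)*(m^2 - 10*m + 25) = (m - 5)*(m - 4)*(m - 1)*(m - 5)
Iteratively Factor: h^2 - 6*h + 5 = (h - 1)*(h - 5)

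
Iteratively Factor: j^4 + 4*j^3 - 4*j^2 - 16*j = (j)*(j^3 + 4*j^2 - 4*j - 16) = j*(j + 4)*(j^2 - 4) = j*(j + 2)*(j + 4)*(j - 2)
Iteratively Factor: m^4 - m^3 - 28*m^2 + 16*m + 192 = (m - 4)*(m^3 + 3*m^2 - 16*m - 48) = (m - 4)*(m + 3)*(m^2 - 16) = (m - 4)*(m + 3)*(m + 4)*(m - 4)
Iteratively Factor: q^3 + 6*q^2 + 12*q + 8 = (q + 2)*(q^2 + 4*q + 4) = (q + 2)^2*(q + 2)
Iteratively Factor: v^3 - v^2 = (v)*(v^2 - v) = v^2*(v - 1)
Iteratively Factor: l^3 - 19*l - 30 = (l + 3)*(l^2 - 3*l - 10) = (l - 5)*(l + 3)*(l + 2)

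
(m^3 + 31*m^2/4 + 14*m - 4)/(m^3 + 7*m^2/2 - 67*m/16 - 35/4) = 4*(4*m^2 + 15*m - 4)/(16*m^2 - 8*m - 35)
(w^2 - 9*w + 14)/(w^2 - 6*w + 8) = (w - 7)/(w - 4)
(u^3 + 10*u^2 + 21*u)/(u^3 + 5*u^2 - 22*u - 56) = u*(u + 3)/(u^2 - 2*u - 8)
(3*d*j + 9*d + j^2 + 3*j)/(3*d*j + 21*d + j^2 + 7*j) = (j + 3)/(j + 7)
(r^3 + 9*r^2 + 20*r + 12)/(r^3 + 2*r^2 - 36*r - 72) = (r + 1)/(r - 6)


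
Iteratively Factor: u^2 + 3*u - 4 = (u - 1)*(u + 4)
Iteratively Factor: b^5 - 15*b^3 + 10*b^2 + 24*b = (b - 2)*(b^4 + 2*b^3 - 11*b^2 - 12*b) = (b - 2)*(b + 4)*(b^3 - 2*b^2 - 3*b) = b*(b - 2)*(b + 4)*(b^2 - 2*b - 3) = b*(b - 2)*(b + 1)*(b + 4)*(b - 3)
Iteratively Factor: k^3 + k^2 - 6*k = (k)*(k^2 + k - 6) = k*(k + 3)*(k - 2)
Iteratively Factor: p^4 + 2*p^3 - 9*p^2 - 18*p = (p + 2)*(p^3 - 9*p) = (p + 2)*(p + 3)*(p^2 - 3*p) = (p - 3)*(p + 2)*(p + 3)*(p)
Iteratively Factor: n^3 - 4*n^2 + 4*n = (n)*(n^2 - 4*n + 4) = n*(n - 2)*(n - 2)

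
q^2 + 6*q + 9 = (q + 3)^2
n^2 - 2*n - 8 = (n - 4)*(n + 2)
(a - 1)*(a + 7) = a^2 + 6*a - 7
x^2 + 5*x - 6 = (x - 1)*(x + 6)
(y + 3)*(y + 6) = y^2 + 9*y + 18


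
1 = 1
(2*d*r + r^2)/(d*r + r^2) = (2*d + r)/(d + r)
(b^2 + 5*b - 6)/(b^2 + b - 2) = (b + 6)/(b + 2)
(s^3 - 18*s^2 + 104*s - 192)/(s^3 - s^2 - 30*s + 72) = (s^2 - 14*s + 48)/(s^2 + 3*s - 18)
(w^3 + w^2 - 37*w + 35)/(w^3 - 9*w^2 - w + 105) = (w^2 + 6*w - 7)/(w^2 - 4*w - 21)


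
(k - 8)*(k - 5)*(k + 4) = k^3 - 9*k^2 - 12*k + 160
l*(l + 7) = l^2 + 7*l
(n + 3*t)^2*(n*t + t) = n^3*t + 6*n^2*t^2 + n^2*t + 9*n*t^3 + 6*n*t^2 + 9*t^3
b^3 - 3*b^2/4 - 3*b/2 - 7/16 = (b - 7/4)*(b + 1/2)^2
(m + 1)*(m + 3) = m^2 + 4*m + 3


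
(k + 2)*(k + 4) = k^2 + 6*k + 8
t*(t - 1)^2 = t^3 - 2*t^2 + t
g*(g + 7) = g^2 + 7*g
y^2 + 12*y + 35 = (y + 5)*(y + 7)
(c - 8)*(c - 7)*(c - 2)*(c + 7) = c^4 - 10*c^3 - 33*c^2 + 490*c - 784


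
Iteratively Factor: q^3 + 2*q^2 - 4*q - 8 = (q + 2)*(q^2 - 4) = (q + 2)^2*(q - 2)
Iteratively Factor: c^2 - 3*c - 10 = (c - 5)*(c + 2)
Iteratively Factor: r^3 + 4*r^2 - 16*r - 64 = (r + 4)*(r^2 - 16) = (r + 4)^2*(r - 4)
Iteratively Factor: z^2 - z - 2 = (z + 1)*(z - 2)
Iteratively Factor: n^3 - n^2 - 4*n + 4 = (n + 2)*(n^2 - 3*n + 2) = (n - 2)*(n + 2)*(n - 1)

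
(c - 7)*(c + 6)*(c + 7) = c^3 + 6*c^2 - 49*c - 294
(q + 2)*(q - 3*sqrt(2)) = q^2 - 3*sqrt(2)*q + 2*q - 6*sqrt(2)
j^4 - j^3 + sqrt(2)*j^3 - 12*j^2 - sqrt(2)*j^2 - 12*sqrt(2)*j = j*(j - 4)*(j + 3)*(j + sqrt(2))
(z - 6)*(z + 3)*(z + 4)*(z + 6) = z^4 + 7*z^3 - 24*z^2 - 252*z - 432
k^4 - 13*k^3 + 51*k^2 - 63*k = k*(k - 7)*(k - 3)^2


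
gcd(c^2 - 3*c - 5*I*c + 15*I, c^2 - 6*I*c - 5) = c - 5*I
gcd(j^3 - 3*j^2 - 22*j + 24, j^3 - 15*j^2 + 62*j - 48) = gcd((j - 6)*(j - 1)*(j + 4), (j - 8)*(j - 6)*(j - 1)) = j^2 - 7*j + 6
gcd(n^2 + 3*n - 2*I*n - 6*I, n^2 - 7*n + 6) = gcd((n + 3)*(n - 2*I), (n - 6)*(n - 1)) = 1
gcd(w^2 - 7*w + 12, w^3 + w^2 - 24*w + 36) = w - 3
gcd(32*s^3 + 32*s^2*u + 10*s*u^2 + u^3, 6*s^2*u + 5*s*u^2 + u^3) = 2*s + u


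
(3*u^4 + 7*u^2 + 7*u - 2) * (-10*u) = -30*u^5 - 70*u^3 - 70*u^2 + 20*u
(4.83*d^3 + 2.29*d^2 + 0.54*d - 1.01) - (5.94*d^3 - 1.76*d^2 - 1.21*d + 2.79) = -1.11*d^3 + 4.05*d^2 + 1.75*d - 3.8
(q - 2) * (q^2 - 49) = q^3 - 2*q^2 - 49*q + 98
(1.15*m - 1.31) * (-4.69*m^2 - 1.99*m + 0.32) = -5.3935*m^3 + 3.8554*m^2 + 2.9749*m - 0.4192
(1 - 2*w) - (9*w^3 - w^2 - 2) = -9*w^3 + w^2 - 2*w + 3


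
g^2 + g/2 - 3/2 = (g - 1)*(g + 3/2)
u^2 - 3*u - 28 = (u - 7)*(u + 4)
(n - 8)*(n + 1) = n^2 - 7*n - 8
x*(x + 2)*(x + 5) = x^3 + 7*x^2 + 10*x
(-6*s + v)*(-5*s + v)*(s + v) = 30*s^3 + 19*s^2*v - 10*s*v^2 + v^3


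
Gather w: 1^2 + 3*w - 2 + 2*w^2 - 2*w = 2*w^2 + w - 1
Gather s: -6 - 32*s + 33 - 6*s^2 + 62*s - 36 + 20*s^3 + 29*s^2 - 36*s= 20*s^3 + 23*s^2 - 6*s - 9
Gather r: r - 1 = r - 1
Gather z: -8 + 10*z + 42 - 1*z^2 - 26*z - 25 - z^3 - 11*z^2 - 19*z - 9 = -z^3 - 12*z^2 - 35*z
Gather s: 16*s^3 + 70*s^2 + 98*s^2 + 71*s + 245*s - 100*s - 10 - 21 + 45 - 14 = 16*s^3 + 168*s^2 + 216*s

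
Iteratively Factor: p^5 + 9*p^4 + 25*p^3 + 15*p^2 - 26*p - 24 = (p + 3)*(p^4 + 6*p^3 + 7*p^2 - 6*p - 8) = (p + 2)*(p + 3)*(p^3 + 4*p^2 - p - 4) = (p - 1)*(p + 2)*(p + 3)*(p^2 + 5*p + 4) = (p - 1)*(p + 1)*(p + 2)*(p + 3)*(p + 4)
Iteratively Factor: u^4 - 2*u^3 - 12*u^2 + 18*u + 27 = (u - 3)*(u^3 + u^2 - 9*u - 9) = (u - 3)*(u + 1)*(u^2 - 9) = (u - 3)^2*(u + 1)*(u + 3)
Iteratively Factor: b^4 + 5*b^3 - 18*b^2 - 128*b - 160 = (b + 4)*(b^3 + b^2 - 22*b - 40) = (b + 2)*(b + 4)*(b^2 - b - 20) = (b - 5)*(b + 2)*(b + 4)*(b + 4)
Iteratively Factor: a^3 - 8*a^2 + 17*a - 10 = (a - 5)*(a^2 - 3*a + 2) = (a - 5)*(a - 1)*(a - 2)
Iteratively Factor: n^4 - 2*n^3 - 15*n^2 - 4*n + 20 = (n - 1)*(n^3 - n^2 - 16*n - 20) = (n - 1)*(n + 2)*(n^2 - 3*n - 10) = (n - 5)*(n - 1)*(n + 2)*(n + 2)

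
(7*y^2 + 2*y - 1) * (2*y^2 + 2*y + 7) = 14*y^4 + 18*y^3 + 51*y^2 + 12*y - 7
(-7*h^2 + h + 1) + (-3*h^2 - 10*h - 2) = -10*h^2 - 9*h - 1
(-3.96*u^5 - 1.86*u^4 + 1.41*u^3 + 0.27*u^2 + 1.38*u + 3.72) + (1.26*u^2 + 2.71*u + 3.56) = -3.96*u^5 - 1.86*u^4 + 1.41*u^3 + 1.53*u^2 + 4.09*u + 7.28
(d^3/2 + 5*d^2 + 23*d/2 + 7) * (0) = 0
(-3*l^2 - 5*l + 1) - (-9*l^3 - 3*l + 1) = 9*l^3 - 3*l^2 - 2*l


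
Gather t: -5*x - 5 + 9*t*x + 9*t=t*(9*x + 9) - 5*x - 5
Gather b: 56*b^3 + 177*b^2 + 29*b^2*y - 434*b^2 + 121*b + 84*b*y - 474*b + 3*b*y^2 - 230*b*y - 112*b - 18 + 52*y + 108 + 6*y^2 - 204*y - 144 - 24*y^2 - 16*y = 56*b^3 + b^2*(29*y - 257) + b*(3*y^2 - 146*y - 465) - 18*y^2 - 168*y - 54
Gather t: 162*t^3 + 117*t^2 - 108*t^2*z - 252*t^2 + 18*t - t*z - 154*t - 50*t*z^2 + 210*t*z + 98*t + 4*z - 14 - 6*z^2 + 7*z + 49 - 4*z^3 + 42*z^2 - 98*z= 162*t^3 + t^2*(-108*z - 135) + t*(-50*z^2 + 209*z - 38) - 4*z^3 + 36*z^2 - 87*z + 35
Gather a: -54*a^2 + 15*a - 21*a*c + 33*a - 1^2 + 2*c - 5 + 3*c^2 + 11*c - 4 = -54*a^2 + a*(48 - 21*c) + 3*c^2 + 13*c - 10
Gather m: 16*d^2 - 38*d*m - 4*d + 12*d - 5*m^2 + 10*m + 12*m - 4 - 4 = 16*d^2 + 8*d - 5*m^2 + m*(22 - 38*d) - 8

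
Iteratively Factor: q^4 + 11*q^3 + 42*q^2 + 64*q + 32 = (q + 4)*(q^3 + 7*q^2 + 14*q + 8) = (q + 1)*(q + 4)*(q^2 + 6*q + 8) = (q + 1)*(q + 2)*(q + 4)*(q + 4)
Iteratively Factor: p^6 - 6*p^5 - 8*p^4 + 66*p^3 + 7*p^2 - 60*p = (p - 4)*(p^5 - 2*p^4 - 16*p^3 + 2*p^2 + 15*p) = (p - 4)*(p + 3)*(p^4 - 5*p^3 - p^2 + 5*p) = (p - 4)*(p + 1)*(p + 3)*(p^3 - 6*p^2 + 5*p) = p*(p - 4)*(p + 1)*(p + 3)*(p^2 - 6*p + 5) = p*(p - 4)*(p - 1)*(p + 1)*(p + 3)*(p - 5)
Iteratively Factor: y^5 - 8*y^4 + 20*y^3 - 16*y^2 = (y)*(y^4 - 8*y^3 + 20*y^2 - 16*y) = y*(y - 2)*(y^3 - 6*y^2 + 8*y) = y*(y - 2)^2*(y^2 - 4*y) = y^2*(y - 2)^2*(y - 4)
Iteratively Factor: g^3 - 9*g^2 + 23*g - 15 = (g - 3)*(g^2 - 6*g + 5) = (g - 5)*(g - 3)*(g - 1)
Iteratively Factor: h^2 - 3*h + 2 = (h - 1)*(h - 2)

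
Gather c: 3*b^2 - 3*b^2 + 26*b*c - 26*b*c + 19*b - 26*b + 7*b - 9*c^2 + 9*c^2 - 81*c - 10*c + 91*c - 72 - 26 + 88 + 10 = 0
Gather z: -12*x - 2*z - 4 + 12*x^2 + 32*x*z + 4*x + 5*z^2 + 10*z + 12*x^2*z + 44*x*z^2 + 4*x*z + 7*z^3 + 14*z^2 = 12*x^2 - 8*x + 7*z^3 + z^2*(44*x + 19) + z*(12*x^2 + 36*x + 8) - 4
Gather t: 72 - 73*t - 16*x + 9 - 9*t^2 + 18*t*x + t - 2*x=-9*t^2 + t*(18*x - 72) - 18*x + 81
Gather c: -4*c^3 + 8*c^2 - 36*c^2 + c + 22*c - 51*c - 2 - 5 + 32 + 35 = -4*c^3 - 28*c^2 - 28*c + 60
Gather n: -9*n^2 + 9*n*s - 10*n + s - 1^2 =-9*n^2 + n*(9*s - 10) + s - 1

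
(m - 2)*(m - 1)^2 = m^3 - 4*m^2 + 5*m - 2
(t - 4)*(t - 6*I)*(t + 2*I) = t^3 - 4*t^2 - 4*I*t^2 + 12*t + 16*I*t - 48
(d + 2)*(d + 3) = d^2 + 5*d + 6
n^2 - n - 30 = (n - 6)*(n + 5)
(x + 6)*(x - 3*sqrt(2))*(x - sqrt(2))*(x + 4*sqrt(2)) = x^4 + 6*x^3 - 26*x^2 - 156*x + 24*sqrt(2)*x + 144*sqrt(2)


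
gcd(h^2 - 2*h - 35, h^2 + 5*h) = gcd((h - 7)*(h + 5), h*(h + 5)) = h + 5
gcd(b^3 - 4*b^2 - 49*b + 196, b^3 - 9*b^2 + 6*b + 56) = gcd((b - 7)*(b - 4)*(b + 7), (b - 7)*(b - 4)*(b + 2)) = b^2 - 11*b + 28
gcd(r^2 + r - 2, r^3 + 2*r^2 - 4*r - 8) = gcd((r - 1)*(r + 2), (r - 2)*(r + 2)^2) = r + 2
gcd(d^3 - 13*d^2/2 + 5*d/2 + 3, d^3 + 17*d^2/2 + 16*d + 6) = d + 1/2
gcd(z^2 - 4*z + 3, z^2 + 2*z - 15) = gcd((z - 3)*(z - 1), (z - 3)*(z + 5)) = z - 3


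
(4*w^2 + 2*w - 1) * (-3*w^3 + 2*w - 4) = -12*w^5 - 6*w^4 + 11*w^3 - 12*w^2 - 10*w + 4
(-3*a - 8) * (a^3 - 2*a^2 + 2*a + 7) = -3*a^4 - 2*a^3 + 10*a^2 - 37*a - 56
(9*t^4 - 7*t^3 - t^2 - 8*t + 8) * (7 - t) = -9*t^5 + 70*t^4 - 48*t^3 + t^2 - 64*t + 56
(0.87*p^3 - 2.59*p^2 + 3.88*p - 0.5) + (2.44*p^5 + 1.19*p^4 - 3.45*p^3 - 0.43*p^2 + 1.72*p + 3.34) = 2.44*p^5 + 1.19*p^4 - 2.58*p^3 - 3.02*p^2 + 5.6*p + 2.84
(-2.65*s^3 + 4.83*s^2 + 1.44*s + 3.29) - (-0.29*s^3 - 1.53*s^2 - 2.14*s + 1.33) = -2.36*s^3 + 6.36*s^2 + 3.58*s + 1.96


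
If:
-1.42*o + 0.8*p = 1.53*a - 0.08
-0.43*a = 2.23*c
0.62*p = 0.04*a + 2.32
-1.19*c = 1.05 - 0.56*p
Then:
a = -3.94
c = 0.76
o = 6.26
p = 3.49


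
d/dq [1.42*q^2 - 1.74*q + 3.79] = 2.84*q - 1.74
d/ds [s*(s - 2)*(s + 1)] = 3*s^2 - 2*s - 2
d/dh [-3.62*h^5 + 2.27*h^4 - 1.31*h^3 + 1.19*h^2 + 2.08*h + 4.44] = -18.1*h^4 + 9.08*h^3 - 3.93*h^2 + 2.38*h + 2.08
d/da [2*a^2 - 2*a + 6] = 4*a - 2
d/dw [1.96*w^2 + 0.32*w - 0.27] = 3.92*w + 0.32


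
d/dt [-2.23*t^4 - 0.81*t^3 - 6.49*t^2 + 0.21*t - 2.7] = -8.92*t^3 - 2.43*t^2 - 12.98*t + 0.21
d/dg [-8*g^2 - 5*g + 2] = -16*g - 5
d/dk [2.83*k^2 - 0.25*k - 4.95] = 5.66*k - 0.25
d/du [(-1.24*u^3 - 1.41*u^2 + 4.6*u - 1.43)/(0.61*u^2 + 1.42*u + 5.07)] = (-0.7564*u^4 - 3.5216*u^3 - 23.6686*u^2 - 12.5528*u + 25.3526)/(0.3721*u^4 + 1.7324*u^3 + 8.2018*u^2 + 14.3988*u + 25.7049)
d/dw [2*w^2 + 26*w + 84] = 4*w + 26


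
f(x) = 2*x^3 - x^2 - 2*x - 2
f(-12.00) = -3578.00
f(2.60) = 21.19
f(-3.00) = -59.00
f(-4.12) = -150.60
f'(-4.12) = 108.09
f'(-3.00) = 58.00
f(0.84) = -3.20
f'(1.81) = 14.04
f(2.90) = 32.57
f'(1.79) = 13.64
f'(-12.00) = 886.00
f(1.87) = 3.84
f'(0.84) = 0.55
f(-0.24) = -1.61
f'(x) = 6*x^2 - 2*x - 2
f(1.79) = 2.69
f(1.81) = 2.96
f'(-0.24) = -1.17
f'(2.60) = 33.36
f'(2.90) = 42.66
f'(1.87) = 15.24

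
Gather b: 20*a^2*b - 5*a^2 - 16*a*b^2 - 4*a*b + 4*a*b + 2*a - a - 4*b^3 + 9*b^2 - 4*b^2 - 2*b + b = -5*a^2 + a - 4*b^3 + b^2*(5 - 16*a) + b*(20*a^2 - 1)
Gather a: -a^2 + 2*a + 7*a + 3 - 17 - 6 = -a^2 + 9*a - 20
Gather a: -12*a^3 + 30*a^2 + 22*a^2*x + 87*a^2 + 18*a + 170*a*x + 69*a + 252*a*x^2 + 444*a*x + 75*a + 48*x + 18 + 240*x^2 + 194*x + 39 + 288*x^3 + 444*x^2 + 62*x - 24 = -12*a^3 + a^2*(22*x + 117) + a*(252*x^2 + 614*x + 162) + 288*x^3 + 684*x^2 + 304*x + 33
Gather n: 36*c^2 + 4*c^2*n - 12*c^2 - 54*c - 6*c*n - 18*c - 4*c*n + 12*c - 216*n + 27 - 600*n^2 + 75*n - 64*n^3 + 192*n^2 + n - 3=24*c^2 - 60*c - 64*n^3 - 408*n^2 + n*(4*c^2 - 10*c - 140) + 24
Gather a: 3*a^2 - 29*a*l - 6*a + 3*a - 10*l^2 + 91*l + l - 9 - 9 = 3*a^2 + a*(-29*l - 3) - 10*l^2 + 92*l - 18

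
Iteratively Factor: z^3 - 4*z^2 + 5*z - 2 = (z - 1)*(z^2 - 3*z + 2) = (z - 2)*(z - 1)*(z - 1)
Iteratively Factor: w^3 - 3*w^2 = (w)*(w^2 - 3*w) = w^2*(w - 3)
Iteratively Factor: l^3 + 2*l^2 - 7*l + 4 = (l - 1)*(l^2 + 3*l - 4) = (l - 1)*(l + 4)*(l - 1)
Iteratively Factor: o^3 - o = (o + 1)*(o^2 - o) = o*(o + 1)*(o - 1)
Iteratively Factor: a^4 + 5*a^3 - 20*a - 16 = (a + 4)*(a^3 + a^2 - 4*a - 4) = (a + 2)*(a + 4)*(a^2 - a - 2) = (a + 1)*(a + 2)*(a + 4)*(a - 2)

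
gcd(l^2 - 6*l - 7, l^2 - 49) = l - 7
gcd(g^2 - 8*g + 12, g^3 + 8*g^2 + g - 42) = g - 2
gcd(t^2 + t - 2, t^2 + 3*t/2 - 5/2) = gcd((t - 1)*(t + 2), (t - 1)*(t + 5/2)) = t - 1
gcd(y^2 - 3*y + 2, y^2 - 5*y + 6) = y - 2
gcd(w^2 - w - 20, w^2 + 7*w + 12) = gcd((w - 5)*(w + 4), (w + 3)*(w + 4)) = w + 4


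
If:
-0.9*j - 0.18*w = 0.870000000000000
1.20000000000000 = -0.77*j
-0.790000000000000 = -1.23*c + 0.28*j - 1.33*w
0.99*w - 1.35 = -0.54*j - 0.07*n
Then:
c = -2.91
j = -1.56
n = -10.54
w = 2.96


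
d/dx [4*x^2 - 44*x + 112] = 8*x - 44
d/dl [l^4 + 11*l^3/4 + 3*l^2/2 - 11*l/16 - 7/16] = 4*l^3 + 33*l^2/4 + 3*l - 11/16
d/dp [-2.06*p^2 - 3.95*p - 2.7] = -4.12*p - 3.95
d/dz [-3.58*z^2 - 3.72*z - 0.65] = -7.16*z - 3.72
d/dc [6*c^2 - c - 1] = 12*c - 1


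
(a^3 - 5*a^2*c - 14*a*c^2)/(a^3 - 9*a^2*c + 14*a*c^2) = (a + 2*c)/(a - 2*c)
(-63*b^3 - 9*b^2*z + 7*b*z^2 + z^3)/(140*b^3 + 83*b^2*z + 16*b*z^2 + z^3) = (-9*b^2 + z^2)/(20*b^2 + 9*b*z + z^2)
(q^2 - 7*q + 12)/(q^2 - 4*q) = (q - 3)/q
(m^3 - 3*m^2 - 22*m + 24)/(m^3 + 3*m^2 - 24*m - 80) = (m^2 - 7*m + 6)/(m^2 - m - 20)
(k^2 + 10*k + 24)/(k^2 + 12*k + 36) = (k + 4)/(k + 6)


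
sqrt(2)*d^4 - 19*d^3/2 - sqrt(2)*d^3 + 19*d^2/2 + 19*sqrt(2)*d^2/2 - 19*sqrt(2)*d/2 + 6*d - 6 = (d - 1)*(d - 3*sqrt(2))*(d - 2*sqrt(2))*(sqrt(2)*d + 1/2)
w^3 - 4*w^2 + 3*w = w*(w - 3)*(w - 1)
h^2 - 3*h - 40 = (h - 8)*(h + 5)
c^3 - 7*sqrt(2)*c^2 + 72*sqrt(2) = (c - 6*sqrt(2))*(c - 3*sqrt(2))*(c + 2*sqrt(2))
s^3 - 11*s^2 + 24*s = s*(s - 8)*(s - 3)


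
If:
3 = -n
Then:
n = -3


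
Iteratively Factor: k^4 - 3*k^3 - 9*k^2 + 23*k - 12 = (k - 4)*(k^3 + k^2 - 5*k + 3) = (k - 4)*(k - 1)*(k^2 + 2*k - 3) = (k - 4)*(k - 1)^2*(k + 3)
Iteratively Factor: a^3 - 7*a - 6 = (a + 2)*(a^2 - 2*a - 3) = (a + 1)*(a + 2)*(a - 3)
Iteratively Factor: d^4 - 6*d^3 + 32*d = (d - 4)*(d^3 - 2*d^2 - 8*d) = d*(d - 4)*(d^2 - 2*d - 8) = d*(d - 4)^2*(d + 2)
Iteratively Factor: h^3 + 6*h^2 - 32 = (h - 2)*(h^2 + 8*h + 16) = (h - 2)*(h + 4)*(h + 4)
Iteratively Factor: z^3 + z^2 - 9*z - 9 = (z - 3)*(z^2 + 4*z + 3) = (z - 3)*(z + 3)*(z + 1)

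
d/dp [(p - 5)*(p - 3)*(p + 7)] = 3*p^2 - 2*p - 41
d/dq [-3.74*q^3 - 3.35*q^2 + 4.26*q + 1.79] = -11.22*q^2 - 6.7*q + 4.26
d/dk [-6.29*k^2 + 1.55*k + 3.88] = 1.55 - 12.58*k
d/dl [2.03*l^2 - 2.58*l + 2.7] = 4.06*l - 2.58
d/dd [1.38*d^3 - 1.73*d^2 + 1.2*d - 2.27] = 4.14*d^2 - 3.46*d + 1.2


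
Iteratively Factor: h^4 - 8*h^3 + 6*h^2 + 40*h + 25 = (h + 1)*(h^3 - 9*h^2 + 15*h + 25) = (h - 5)*(h + 1)*(h^2 - 4*h - 5) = (h - 5)*(h + 1)^2*(h - 5)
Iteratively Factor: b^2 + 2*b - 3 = (b - 1)*(b + 3)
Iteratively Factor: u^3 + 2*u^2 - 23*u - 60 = (u + 3)*(u^2 - u - 20) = (u + 3)*(u + 4)*(u - 5)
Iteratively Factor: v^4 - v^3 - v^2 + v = (v - 1)*(v^3 - v) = (v - 1)^2*(v^2 + v) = v*(v - 1)^2*(v + 1)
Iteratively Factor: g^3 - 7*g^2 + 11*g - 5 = (g - 5)*(g^2 - 2*g + 1) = (g - 5)*(g - 1)*(g - 1)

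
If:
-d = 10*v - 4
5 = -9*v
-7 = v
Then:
No Solution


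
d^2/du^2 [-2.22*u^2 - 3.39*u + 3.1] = -4.44000000000000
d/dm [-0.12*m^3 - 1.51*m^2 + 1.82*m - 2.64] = -0.36*m^2 - 3.02*m + 1.82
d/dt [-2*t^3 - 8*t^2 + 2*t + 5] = -6*t^2 - 16*t + 2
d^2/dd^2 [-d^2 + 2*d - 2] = -2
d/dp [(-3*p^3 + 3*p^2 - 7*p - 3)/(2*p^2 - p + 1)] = 2*(-3*p^4 + 3*p^3 + p^2 + 9*p - 5)/(4*p^4 - 4*p^3 + 5*p^2 - 2*p + 1)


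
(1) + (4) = 5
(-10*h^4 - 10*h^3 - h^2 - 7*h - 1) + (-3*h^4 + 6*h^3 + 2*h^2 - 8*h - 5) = -13*h^4 - 4*h^3 + h^2 - 15*h - 6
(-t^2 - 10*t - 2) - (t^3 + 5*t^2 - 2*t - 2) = -t^3 - 6*t^2 - 8*t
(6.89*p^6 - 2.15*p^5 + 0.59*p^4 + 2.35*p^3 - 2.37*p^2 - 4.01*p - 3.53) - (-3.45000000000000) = 6.89*p^6 - 2.15*p^5 + 0.59*p^4 + 2.35*p^3 - 2.37*p^2 - 4.01*p - 0.0799999999999996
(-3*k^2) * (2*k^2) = -6*k^4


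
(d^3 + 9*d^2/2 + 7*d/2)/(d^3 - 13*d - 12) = d*(2*d + 7)/(2*(d^2 - d - 12))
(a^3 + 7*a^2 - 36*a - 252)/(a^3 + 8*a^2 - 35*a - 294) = (a + 6)/(a + 7)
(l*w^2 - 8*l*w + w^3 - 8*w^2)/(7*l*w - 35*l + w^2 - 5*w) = w*(l*w - 8*l + w^2 - 8*w)/(7*l*w - 35*l + w^2 - 5*w)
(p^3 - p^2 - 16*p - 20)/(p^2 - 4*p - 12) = (p^2 - 3*p - 10)/(p - 6)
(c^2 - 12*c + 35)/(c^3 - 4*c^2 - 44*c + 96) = (c^2 - 12*c + 35)/(c^3 - 4*c^2 - 44*c + 96)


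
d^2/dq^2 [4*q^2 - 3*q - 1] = 8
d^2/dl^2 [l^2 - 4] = 2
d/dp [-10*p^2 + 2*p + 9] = 2 - 20*p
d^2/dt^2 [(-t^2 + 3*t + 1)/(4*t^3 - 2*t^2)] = (-4*t^4 + 36*t^3 + 6*t^2 - 13*t + 3)/(t^4*(8*t^3 - 12*t^2 + 6*t - 1))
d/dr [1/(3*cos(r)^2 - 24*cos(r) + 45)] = 2*(cos(r) - 4)*sin(r)/(3*(cos(r)^2 - 8*cos(r) + 15)^2)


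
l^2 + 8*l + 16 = (l + 4)^2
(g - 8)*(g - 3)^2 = g^3 - 14*g^2 + 57*g - 72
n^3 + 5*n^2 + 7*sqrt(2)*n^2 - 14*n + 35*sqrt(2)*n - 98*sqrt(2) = (n - 2)*(n + 7)*(n + 7*sqrt(2))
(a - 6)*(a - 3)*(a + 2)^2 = a^4 - 5*a^3 - 14*a^2 + 36*a + 72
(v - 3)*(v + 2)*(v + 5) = v^3 + 4*v^2 - 11*v - 30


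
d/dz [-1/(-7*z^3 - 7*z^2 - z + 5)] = (-21*z^2 - 14*z - 1)/(7*z^3 + 7*z^2 + z - 5)^2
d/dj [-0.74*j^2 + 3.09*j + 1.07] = 3.09 - 1.48*j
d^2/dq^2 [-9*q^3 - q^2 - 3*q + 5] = -54*q - 2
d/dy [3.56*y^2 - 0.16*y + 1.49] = 7.12*y - 0.16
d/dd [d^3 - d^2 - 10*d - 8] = 3*d^2 - 2*d - 10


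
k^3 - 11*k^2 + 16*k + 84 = (k - 7)*(k - 6)*(k + 2)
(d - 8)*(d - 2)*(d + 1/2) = d^3 - 19*d^2/2 + 11*d + 8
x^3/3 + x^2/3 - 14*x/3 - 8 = (x/3 + 1)*(x - 4)*(x + 2)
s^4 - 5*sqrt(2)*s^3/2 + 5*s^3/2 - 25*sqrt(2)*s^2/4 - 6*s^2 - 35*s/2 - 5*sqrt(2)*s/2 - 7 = (s + 1/2)*(s + 2)*(s - 7*sqrt(2)/2)*(s + sqrt(2))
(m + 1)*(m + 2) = m^2 + 3*m + 2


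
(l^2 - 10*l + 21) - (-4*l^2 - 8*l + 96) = 5*l^2 - 2*l - 75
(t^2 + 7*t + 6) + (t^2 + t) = 2*t^2 + 8*t + 6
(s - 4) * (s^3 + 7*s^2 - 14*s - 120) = s^4 + 3*s^3 - 42*s^2 - 64*s + 480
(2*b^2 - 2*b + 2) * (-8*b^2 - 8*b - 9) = -16*b^4 - 18*b^2 + 2*b - 18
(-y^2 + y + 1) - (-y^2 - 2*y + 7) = 3*y - 6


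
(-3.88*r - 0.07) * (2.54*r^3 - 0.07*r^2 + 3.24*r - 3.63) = -9.8552*r^4 + 0.0938*r^3 - 12.5663*r^2 + 13.8576*r + 0.2541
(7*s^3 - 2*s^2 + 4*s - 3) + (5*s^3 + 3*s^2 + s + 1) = 12*s^3 + s^2 + 5*s - 2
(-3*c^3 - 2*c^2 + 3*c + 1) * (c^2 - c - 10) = -3*c^5 + c^4 + 35*c^3 + 18*c^2 - 31*c - 10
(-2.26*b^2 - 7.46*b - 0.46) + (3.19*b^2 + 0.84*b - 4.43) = 0.93*b^2 - 6.62*b - 4.89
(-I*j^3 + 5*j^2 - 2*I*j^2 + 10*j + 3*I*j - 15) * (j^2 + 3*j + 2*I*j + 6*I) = -I*j^5 + 7*j^4 - 5*I*j^4 + 35*j^3 + 7*I*j^3 + 21*j^2 + 59*I*j^2 - 63*j + 30*I*j - 90*I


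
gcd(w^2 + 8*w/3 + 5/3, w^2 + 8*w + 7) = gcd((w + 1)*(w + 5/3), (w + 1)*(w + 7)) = w + 1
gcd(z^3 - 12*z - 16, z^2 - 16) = z - 4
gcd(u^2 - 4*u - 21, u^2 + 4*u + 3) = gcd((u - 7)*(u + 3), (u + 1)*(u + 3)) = u + 3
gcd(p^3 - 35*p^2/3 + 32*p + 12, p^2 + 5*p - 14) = 1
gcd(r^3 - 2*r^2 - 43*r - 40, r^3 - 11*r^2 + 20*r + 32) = r^2 - 7*r - 8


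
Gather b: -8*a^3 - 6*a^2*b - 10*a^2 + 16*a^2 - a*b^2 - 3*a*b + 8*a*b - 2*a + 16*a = -8*a^3 + 6*a^2 - a*b^2 + 14*a + b*(-6*a^2 + 5*a)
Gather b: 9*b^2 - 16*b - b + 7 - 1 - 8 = 9*b^2 - 17*b - 2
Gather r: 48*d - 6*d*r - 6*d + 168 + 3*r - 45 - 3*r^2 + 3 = 42*d - 3*r^2 + r*(3 - 6*d) + 126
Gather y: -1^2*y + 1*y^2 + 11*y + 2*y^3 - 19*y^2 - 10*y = 2*y^3 - 18*y^2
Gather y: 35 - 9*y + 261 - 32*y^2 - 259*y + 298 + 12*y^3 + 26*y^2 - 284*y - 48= 12*y^3 - 6*y^2 - 552*y + 546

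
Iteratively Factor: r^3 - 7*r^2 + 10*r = (r - 2)*(r^2 - 5*r) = r*(r - 2)*(r - 5)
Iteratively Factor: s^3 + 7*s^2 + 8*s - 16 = (s - 1)*(s^2 + 8*s + 16) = (s - 1)*(s + 4)*(s + 4)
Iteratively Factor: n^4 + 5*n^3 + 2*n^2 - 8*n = (n - 1)*(n^3 + 6*n^2 + 8*n) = n*(n - 1)*(n^2 + 6*n + 8) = n*(n - 1)*(n + 4)*(n + 2)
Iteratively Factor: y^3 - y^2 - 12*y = (y)*(y^2 - y - 12) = y*(y + 3)*(y - 4)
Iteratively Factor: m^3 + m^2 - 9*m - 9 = (m + 3)*(m^2 - 2*m - 3) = (m - 3)*(m + 3)*(m + 1)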